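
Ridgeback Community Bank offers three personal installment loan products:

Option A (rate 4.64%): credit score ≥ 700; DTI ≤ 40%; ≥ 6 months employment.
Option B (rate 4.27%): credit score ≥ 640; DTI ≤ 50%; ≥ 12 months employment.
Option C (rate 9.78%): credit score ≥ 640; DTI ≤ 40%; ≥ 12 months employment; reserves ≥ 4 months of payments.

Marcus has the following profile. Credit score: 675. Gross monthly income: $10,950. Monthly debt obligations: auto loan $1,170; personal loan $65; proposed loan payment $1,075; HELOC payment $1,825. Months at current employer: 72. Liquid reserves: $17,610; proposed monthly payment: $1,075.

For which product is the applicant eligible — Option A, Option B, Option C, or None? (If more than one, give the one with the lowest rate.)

Option B

Total debts = (1,170 + 65 + 1,075 + 1,825) = 4,135; DTI = 4,135/10,950 = 37.8%.
Reserves = 17,610/1,075 = 16.4 months.
Option A: score 675 < 700; DTI 37.8% ≤ 40%; employment 72 ≥ 6 mo → does not qualify.
Option B: score 675 ≥ 640; DTI 37.8% ≤ 50%; employment 72 ≥ 12 mo → qualifies.
Option C: score 675 ≥ 640; DTI 37.8% ≤ 40%; employment 72 ≥ 12 mo; reserves 16.4 ≥ 4 mo → qualifies.
Qualifying: Option B, Option C. Lowest rate is 4.27% → Option B.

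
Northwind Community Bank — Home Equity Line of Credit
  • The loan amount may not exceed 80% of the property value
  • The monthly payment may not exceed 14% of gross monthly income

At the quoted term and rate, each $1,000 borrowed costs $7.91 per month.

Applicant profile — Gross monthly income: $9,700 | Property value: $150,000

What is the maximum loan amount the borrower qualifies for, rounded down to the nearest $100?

Payment cap: 14% × $9,700 = $1,358/month.
At $7.91 per $1,000, that supports 1,358/7.91 × 1,000 ≈ $171,681 → $171,600.
LTV cap: 80% × $150,000 = $120,000 → $120,000.
Binding constraint: loan-to-value.

$120,000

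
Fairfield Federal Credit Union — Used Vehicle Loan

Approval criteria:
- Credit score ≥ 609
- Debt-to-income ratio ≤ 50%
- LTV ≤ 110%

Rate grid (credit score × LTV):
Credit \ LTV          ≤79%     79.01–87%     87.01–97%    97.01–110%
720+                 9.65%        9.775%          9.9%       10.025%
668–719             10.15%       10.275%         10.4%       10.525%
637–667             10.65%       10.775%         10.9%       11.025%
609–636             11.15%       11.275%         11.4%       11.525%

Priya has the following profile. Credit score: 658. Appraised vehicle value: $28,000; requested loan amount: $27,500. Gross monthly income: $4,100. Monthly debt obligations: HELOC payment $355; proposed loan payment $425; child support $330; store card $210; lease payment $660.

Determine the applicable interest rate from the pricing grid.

Credit score 658 ≥ 609; Total monthly debts = (355 + 425 + 330 + 210 + 660) = 1,980. Debt-to-income = 1,980/4,100 = 48.3% — meets 50% limit
LTV = 27,500/28,000 = 98.2% ≤ 110%
Score 658 is in the 637–667 band; LTV 98.2% is in the 97.01–110% band → 11.025%.

11.025%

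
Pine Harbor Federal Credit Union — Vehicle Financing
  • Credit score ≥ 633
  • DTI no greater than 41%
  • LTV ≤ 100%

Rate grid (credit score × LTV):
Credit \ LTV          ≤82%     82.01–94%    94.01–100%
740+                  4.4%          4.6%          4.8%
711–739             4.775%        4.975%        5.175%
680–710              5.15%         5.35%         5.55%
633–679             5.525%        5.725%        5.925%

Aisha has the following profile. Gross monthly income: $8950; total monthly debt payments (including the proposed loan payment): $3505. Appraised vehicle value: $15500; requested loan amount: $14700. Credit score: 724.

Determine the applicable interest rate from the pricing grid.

5.175%

Credit score 724 ≥ 633; Debt-to-income = 3,505/8,950 = 39.2% — meets 41% limit
LTV: 14,700 ÷ 15,500 = 94.8%, within 100% cap
Row: 724 falls in 711–739. Column: 94.8% falls in 94.01–100%. Rate = 5.175%.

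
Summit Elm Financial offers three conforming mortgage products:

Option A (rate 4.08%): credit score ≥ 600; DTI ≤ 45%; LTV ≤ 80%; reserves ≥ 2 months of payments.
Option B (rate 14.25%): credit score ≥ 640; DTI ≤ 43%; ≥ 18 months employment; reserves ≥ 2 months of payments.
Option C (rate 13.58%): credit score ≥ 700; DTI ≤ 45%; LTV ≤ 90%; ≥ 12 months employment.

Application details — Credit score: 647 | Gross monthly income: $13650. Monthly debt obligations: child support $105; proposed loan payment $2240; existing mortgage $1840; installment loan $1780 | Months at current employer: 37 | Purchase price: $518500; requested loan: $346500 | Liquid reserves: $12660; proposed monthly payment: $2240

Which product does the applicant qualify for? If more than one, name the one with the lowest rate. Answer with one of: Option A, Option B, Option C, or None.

Total debts = (105 + 2,240 + 1,840 + 1,780) = 5,965; DTI = 5,965/13,650 = 43.7%.
LTV = 346,500/518,500 = 66.8%.
Reserves = 12,660/2,240 = 5.7 months.
Option A: score 647 ≥ 600; DTI 43.7% ≤ 45%; LTV 66.8% ≤ 80%; reserves 5.7 ≥ 2 mo → qualifies.
Option B: score 647 ≥ 640; DTI 43.7% > 43%; employment 37 ≥ 18 mo; reserves 5.7 ≥ 2 mo → does not qualify.
Option C: score 647 < 700; DTI 43.7% ≤ 45%; LTV 66.8% ≤ 90%; employment 37 ≥ 12 mo → does not qualify.

Option A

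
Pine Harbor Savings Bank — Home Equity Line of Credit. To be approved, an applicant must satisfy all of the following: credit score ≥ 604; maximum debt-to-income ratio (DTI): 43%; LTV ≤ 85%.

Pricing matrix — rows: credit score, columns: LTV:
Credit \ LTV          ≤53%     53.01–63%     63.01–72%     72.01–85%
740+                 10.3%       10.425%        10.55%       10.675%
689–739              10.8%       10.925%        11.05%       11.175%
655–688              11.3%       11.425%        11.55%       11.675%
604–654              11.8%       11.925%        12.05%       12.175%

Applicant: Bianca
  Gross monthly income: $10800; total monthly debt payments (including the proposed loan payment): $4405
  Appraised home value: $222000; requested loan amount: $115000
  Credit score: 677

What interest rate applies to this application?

Credit score 677 ≥ 604; Debt-to-income = 4,405/10,800 = 40.8% — meets 43% limit
LTV: 115,000 ÷ 222,000 = 51.8%, within 85% cap
Score 677 is in the 655–688 band; LTV 51.8% is in the ≤53% band → 11.3%.

11.3%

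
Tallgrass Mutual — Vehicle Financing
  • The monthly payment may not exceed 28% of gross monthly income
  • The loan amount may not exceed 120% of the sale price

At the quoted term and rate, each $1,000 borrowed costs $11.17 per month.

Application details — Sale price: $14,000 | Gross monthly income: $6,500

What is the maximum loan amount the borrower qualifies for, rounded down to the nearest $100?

Payment cap: 28% × $6,500 = $1,820/month.
At $11.17 per $1,000, that supports 1,820/11.17 × 1,000 ≈ $162,936 → $162,900.
LTV cap: 120% × $14,000 = $16,800 → $16,800.
Binding constraint: loan-to-value.

$16,800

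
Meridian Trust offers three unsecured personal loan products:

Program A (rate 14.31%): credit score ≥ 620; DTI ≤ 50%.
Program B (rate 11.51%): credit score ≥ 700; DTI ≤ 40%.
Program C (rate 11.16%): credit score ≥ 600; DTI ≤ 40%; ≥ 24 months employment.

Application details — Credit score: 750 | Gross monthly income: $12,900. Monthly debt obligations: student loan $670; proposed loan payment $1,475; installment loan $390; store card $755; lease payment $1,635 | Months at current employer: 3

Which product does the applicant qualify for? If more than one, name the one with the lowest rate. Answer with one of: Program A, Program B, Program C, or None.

Total debts = (670 + 1,475 + 390 + 755 + 1,635) = 4,925; DTI = 4,925/12,900 = 38.2%.
Program A: score 750 ≥ 620; DTI 38.2% ≤ 50% → qualifies.
Program B: score 750 ≥ 700; DTI 38.2% ≤ 40% → qualifies.
Program C: score 750 ≥ 600; DTI 38.2% ≤ 40%; employment 3 < 24 mo → does not qualify.
Qualifying: Program A, Program B. Lowest rate is 11.51% → Program B.

Program B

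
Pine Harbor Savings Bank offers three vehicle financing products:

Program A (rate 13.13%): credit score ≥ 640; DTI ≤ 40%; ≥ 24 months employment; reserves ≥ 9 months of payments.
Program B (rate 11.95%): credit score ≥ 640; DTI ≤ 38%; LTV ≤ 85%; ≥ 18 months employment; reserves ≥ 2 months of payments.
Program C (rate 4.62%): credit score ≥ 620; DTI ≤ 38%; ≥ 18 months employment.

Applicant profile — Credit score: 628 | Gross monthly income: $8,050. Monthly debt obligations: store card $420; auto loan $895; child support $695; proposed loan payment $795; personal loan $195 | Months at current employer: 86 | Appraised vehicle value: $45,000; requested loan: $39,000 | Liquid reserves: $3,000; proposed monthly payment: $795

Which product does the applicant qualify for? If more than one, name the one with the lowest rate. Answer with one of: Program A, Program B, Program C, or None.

Total debts = (420 + 895 + 695 + 795 + 195) = 3,000; DTI = 3,000/8,050 = 37.3%.
LTV = 39,000/45,000 = 86.7%.
Reserves = 3,000/795 = 3.8 months.
Program A: score 628 < 640; DTI 37.3% ≤ 40%; employment 86 ≥ 24 mo; reserves 3.8 < 9 mo → does not qualify.
Program B: score 628 < 640; DTI 37.3% ≤ 38%; LTV 86.7% > 85%; employment 86 ≥ 18 mo; reserves 3.8 ≥ 2 mo → does not qualify.
Program C: score 628 ≥ 620; DTI 37.3% ≤ 38%; employment 86 ≥ 18 mo → qualifies.

Program C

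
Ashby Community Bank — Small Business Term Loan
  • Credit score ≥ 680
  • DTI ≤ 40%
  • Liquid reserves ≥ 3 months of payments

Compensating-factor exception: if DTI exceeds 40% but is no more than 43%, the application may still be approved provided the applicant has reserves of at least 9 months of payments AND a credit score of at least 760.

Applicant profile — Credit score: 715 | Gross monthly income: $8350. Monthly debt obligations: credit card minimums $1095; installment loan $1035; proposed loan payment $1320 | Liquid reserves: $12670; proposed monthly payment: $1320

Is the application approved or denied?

Denied

Credit score 715 ≥ 680 (meets base)
Total debts = (1,095 + 1,035 + 1,320) = 3,450. DTI: 3,450 ÷ 8,350 = 41.3%, over the 40% base limit.
Reserves = 12,670/1,320 = 9.6 months ≥ 3
41.3% falls in the override range (40%–43%), so the compensating-factor test applies.
Override check — reserves: 9.6 mo (ok); score: 715 (below 760).
Compensating-factor requirement not fully met.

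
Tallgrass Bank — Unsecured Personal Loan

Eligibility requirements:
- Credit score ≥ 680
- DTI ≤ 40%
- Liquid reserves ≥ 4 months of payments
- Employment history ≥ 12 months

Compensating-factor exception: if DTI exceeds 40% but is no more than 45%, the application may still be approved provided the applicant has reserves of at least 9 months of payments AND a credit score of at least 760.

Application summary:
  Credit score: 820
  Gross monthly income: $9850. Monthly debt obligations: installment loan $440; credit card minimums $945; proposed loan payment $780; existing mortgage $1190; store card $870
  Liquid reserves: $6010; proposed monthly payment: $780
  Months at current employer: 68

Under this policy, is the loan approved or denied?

Credit score 820 ≥ 680 (meets base)
Total debts = (440 + 945 + 780 + 1,190 + 870) = 4,225. DTI = 4,225/9,850 = 42.9% > 40% — standard DTI limit exceeded.
Liquid reserves cover 6,010/780 = 7.7 months — ≥ 4 required
Employment 68 ≥ 12 months
42.9% falls in the override range (40%–45%), so the compensating-factor test applies.
Override check — reserves: 7.7 mo (short of 9); score: 820 (ok).
Compensating-factor requirement not fully met.

Denied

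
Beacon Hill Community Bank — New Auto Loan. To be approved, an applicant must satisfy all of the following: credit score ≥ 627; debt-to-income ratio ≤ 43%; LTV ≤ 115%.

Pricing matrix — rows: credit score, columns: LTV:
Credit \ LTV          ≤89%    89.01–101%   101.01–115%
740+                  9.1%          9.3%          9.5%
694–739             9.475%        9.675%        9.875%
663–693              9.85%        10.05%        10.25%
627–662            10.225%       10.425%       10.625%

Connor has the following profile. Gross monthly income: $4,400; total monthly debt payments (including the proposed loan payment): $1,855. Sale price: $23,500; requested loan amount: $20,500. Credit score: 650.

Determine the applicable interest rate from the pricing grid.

Credit score 650 ≥ 627; Debt-to-income = 1,855/4,400 = 42.2% — meets 43% limit
Loan-to-value = 20,500/23,500 = 87.2% — pass (115% max)
Credit 650 → row 627–662; LTV 87.2% → column ≤89%. Grid cell → 10.225%.

10.225%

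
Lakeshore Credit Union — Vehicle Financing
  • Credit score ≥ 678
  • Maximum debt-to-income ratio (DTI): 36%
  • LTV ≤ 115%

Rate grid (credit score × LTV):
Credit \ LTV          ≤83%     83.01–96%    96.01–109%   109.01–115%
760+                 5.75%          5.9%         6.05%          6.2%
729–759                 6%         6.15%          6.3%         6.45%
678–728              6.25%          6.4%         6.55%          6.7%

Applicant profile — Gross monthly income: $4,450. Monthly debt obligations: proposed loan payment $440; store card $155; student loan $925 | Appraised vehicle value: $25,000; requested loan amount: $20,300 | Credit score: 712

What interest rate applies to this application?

Credit score 712 ≥ 678; Total monthly debts = (440 + 155 + 925) = 1,520. Debt-to-income = 1,520/4,450 = 34.2% — meets 36% limit
LTV = 20,300/25,000 = 81.2% ≤ 115%
Credit 712 → row 678–728; LTV 81.2% → column ≤83%. Grid cell → 6.25%.

6.25%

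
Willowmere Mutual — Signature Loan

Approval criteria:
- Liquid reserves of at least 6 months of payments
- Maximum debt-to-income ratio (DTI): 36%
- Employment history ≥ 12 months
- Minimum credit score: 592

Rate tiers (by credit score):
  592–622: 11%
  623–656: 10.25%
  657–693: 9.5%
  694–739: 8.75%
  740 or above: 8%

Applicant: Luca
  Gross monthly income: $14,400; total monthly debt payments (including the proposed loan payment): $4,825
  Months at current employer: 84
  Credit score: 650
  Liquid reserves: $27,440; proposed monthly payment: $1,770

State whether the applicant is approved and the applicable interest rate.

Credit score 650 ≥ 592 (meets minimum)
Liquid reserves cover 27,440/1,770 = 15.5 months — ≥ 6 required
Employment 84 ≥ 12 months
Debt-to-income = 4,825/14,400 = 33.5% — meets 36% limit
All requirements met. Score 650 falls in the 623–656 tier → 10.25%.

Approved at 10.25%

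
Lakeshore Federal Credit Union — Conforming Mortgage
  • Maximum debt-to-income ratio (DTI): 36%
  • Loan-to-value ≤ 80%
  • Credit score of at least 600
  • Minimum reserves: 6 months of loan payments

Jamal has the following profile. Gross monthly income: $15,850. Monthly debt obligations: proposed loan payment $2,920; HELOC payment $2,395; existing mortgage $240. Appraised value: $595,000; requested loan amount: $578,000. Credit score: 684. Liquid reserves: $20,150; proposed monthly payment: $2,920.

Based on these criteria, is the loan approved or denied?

Total monthly debts = (2,920 + 2,395 + 240) = 5,555. Debt-to-income = 5,555/15,850 = 35% — meets 36% limit
LTV: 578,000 ÷ 595,000 = 97.1%, exceeds 80% cap
Credit score 684 ≥ 600 (meets)
Liquid reserves cover 20,150/2,920 = 6.9 months — ≥ 6 required
Fails on LTV.

Denied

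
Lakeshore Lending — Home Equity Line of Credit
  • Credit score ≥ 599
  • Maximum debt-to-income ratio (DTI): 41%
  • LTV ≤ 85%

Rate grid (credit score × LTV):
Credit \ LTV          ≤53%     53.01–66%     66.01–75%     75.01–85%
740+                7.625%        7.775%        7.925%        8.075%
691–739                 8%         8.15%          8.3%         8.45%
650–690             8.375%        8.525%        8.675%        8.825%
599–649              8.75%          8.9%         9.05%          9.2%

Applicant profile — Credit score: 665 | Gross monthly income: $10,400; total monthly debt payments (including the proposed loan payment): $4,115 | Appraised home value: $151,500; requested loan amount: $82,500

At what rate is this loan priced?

Credit score 665 ≥ 599; Debt-to-income = 4,115/10,400 = 39.6% — meets 41% limit
Loan-to-value = 82,500/151,500 = 54.5% — pass (85% max)
Credit 665 → row 650–690; LTV 54.5% → column 53.01–66%. Grid cell → 8.525%.

8.525%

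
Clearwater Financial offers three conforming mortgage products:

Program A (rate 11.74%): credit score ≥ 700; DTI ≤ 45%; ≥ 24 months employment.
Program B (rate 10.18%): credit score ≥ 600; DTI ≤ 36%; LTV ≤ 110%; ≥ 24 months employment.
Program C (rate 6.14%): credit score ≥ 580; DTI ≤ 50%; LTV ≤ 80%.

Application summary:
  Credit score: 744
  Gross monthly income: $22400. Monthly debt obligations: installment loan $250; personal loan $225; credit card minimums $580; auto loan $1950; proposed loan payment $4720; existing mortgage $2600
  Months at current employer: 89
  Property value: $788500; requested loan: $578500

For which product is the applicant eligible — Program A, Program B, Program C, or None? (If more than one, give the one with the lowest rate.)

Total debts = (250 + 225 + 580 + 1,950 + 4,720 + 2,600) = 10,325; DTI = 10,325/22,400 = 46.1%.
LTV = 578,500/788,500 = 73.4%.
Program A: score 744 ≥ 700; DTI 46.1% > 45%; employment 89 ≥ 24 mo → does not qualify.
Program B: score 744 ≥ 600; DTI 46.1% > 36%; LTV 73.4% ≤ 110%; employment 89 ≥ 24 mo → does not qualify.
Program C: score 744 ≥ 580; DTI 46.1% ≤ 50%; LTV 73.4% ≤ 80% → qualifies.

Program C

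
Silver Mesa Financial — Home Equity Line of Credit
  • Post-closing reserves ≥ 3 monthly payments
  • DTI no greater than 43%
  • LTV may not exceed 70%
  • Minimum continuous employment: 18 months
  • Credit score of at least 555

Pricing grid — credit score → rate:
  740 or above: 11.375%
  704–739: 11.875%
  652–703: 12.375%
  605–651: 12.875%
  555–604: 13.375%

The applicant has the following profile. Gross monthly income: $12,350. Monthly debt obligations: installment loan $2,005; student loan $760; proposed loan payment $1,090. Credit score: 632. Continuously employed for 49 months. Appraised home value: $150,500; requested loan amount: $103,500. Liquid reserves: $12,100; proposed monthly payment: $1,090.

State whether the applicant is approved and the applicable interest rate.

Credit score 632 ≥ 555 (meets minimum)
Liquid reserves cover 12,100/1,090 = 11.1 months — ≥ 3 required
Total monthly debts = (2,005 + 760 + 1,090) = 3,855. DTI: 3,855 ÷ 12,350 = 31.2%, within the 43% cap
Employment 49 ≥ 18 months
Loan-to-value = 103,500/150,500 = 68.8% — pass (70% max)
All requirements met. Score 632 falls in the 605–651 tier → 12.875%.

Approved at 12.875%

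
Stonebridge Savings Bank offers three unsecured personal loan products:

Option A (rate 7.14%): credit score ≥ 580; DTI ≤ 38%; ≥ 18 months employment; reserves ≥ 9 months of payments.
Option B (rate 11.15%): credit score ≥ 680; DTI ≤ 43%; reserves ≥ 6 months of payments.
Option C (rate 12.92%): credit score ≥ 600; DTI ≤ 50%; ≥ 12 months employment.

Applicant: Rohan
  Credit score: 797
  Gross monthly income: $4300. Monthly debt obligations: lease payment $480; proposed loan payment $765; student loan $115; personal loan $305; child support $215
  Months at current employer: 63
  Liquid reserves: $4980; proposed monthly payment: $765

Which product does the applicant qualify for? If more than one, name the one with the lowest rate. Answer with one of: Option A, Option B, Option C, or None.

Option C

Total debts = (480 + 765 + 115 + 305 + 215) = 1,880; DTI = 1,880/4,300 = 43.7%.
Reserves = 4,980/765 = 6.5 months.
Option A: score 797 ≥ 580; DTI 43.7% > 38%; employment 63 ≥ 18 mo; reserves 6.5 < 9 mo → does not qualify.
Option B: score 797 ≥ 680; DTI 43.7% > 43%; reserves 6.5 ≥ 6 mo → does not qualify.
Option C: score 797 ≥ 600; DTI 43.7% ≤ 50%; employment 63 ≥ 12 mo → qualifies.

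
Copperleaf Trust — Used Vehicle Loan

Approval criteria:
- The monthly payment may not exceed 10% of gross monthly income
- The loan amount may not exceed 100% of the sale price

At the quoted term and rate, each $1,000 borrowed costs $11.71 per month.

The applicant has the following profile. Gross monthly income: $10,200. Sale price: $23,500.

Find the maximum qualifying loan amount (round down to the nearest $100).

$23,500

Payment cap: 10% × $10,200 = $1,020/month.
At $11.71 per $1,000, that supports 1,020/11.71 × 1,000 ≈ $87,105 → $87,100.
LTV cap: 100% × $23,500 = $23,500 → $23,500.
Binding constraint: loan-to-value.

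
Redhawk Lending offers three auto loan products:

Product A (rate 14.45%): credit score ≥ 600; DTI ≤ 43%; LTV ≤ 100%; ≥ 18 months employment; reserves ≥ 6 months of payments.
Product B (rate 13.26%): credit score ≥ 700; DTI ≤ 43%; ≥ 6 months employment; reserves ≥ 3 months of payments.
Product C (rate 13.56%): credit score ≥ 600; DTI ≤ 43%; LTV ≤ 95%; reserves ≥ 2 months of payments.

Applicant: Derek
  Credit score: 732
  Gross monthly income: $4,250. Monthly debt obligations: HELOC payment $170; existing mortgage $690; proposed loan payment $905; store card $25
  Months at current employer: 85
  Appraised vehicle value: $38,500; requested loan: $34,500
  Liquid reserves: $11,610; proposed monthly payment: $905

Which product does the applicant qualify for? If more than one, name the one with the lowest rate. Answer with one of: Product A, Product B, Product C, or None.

Total debts = (170 + 690 + 905 + 25) = 1,790; DTI = 1,790/4,250 = 42.1%.
LTV = 34,500/38,500 = 89.6%.
Reserves = 11,610/905 = 12.8 months.
Product A: score 732 ≥ 600; DTI 42.1% ≤ 43%; LTV 89.6% ≤ 100%; employment 85 ≥ 18 mo; reserves 12.8 ≥ 6 mo → qualifies.
Product B: score 732 ≥ 700; DTI 42.1% ≤ 43%; employment 85 ≥ 6 mo; reserves 12.8 ≥ 3 mo → qualifies.
Product C: score 732 ≥ 600; DTI 42.1% ≤ 43%; LTV 89.6% ≤ 95%; reserves 12.8 ≥ 2 mo → qualifies.
Qualifying: Product A, Product B, Product C. Lowest rate is 13.26% → Product B.

Product B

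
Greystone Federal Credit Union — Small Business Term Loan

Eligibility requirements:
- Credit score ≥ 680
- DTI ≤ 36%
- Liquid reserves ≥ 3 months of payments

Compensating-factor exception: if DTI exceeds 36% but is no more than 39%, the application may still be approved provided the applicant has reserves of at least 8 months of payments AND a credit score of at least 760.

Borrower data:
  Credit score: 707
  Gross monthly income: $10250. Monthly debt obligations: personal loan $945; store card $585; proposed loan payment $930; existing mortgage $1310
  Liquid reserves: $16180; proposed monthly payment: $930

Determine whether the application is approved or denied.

Denied

Credit score 707 ≥ 680 (meets base)
Total debts = (945 + 585 + 930 + 1,310) = 3,770. DTI: 3,770 ÷ 10,250 = 36.8%, over the 36% base limit.
Reserves: 16,180 ÷ 930 = 17.4 months (meets 3-month minimum)
36.8% falls in the override range (36%–39%), so the compensating-factor test applies.
Reserves 17.4 ≥ 8 months; credit score 707 < 760.
Override conditions not both satisfied; exception does not apply.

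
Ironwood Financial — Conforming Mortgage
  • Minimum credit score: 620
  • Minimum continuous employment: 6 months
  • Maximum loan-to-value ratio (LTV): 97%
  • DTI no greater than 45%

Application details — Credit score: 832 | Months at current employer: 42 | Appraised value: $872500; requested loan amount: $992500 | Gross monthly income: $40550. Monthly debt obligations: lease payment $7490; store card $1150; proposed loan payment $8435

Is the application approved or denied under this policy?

Denied

Credit score 832 ≥ 620 (meets)
Employment 42 ≥ 6 months
Loan-to-value = 992,500/872,500 = 113.8% — fail (97% max)
Total monthly debts = (7,490 + 1,150 + 8,435) = 17,075. DTI: 17,075 ÷ 40,550 = 42.1%, within the 45% cap
Fails on LTV.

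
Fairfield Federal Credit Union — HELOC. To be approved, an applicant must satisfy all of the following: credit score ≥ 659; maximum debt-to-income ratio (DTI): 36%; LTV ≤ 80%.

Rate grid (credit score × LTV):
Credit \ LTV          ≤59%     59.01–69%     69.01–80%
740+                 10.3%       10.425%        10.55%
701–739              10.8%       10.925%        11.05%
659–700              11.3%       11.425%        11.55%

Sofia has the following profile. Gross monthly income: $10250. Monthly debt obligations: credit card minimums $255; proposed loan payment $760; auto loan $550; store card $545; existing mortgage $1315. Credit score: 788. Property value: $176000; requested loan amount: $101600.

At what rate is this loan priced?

10.3%

Credit score 788 ≥ 659; Total monthly debts = (255 + 760 + 550 + 545 + 1,315) = 3,425. DTI: 3,425 ÷ 10,250 = 33.4%, within the 36% cap
LTV: 101,600 ÷ 176,000 = 57.7%, within 80% cap
Score 788 is in the 740+ band; LTV 57.7% is in the ≤59% band → 10.3%.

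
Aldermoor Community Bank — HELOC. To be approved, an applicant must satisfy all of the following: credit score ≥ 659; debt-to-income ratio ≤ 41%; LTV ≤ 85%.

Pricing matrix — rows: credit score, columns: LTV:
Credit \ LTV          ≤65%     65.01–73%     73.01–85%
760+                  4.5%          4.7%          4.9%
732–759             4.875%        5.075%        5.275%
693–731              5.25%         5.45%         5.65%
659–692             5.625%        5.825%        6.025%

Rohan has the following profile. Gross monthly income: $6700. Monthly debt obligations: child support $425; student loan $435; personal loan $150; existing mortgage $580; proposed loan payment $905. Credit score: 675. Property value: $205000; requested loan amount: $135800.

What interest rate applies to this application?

5.825%

Credit score 675 ≥ 659; Total monthly debts = (425 + 435 + 150 + 580 + 905) = 2,495. DTI: 2,495 ÷ 6,700 = 37.2%, within the 41% cap
Loan-to-value = 135,800/205,000 = 66.2% — pass (85% max)
Score 675 is in the 659–692 band; LTV 66.2% is in the 65.01–73% band → 5.825%.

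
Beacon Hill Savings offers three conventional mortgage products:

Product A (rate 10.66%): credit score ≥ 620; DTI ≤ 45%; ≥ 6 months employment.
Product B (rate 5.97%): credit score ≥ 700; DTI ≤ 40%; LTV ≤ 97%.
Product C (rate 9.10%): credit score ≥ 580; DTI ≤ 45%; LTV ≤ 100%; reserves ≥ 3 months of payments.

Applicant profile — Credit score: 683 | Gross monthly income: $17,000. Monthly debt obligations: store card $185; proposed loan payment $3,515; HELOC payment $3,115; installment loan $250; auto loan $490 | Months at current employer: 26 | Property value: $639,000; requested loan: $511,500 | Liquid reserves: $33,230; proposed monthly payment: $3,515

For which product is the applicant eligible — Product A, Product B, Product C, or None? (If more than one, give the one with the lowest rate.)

Product C

Total debts = (185 + 3,515 + 3,115 + 250 + 490) = 7,555; DTI = 7,555/17,000 = 44.4%.
LTV = 511,500/639,000 = 80%.
Reserves = 33,230/3,515 = 9.5 months.
Product A: score 683 ≥ 620; DTI 44.4% ≤ 45%; employment 26 ≥ 6 mo → qualifies.
Product B: score 683 < 700; DTI 44.4% > 40%; LTV 80% ≤ 97% → does not qualify.
Product C: score 683 ≥ 580; DTI 44.4% ≤ 45%; LTV 80% ≤ 100%; reserves 9.5 ≥ 3 mo → qualifies.
Qualifying: Product A, Product C. Lowest rate is 9.10% → Product C.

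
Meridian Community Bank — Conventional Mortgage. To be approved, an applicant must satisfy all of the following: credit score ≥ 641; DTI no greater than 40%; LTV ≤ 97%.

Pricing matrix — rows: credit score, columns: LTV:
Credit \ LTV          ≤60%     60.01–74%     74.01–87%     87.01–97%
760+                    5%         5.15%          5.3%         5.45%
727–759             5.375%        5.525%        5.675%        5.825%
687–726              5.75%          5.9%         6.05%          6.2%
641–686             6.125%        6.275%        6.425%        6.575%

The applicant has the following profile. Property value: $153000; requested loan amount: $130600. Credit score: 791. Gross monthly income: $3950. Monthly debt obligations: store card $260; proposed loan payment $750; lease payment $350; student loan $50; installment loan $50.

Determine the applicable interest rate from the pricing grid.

5.3%

Credit score 791 ≥ 641; Total monthly debts = (260 + 750 + 350 + 50 + 50) = 1,460. Debt-to-income = 1,460/3,950 = 37% — meets 40% limit
Loan-to-value = 130,600/153,000 = 85.4% — pass (97% max)
Row: 791 falls in 760+. Column: 85.4% falls in 74.01–87%. Rate = 5.3%.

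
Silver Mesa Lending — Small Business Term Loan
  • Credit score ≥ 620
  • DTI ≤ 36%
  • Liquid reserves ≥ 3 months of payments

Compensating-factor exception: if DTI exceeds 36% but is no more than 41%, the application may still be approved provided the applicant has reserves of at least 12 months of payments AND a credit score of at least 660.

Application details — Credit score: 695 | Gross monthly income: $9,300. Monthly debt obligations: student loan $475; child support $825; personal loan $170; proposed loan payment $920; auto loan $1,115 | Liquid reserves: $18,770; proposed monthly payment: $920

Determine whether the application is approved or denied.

Approved

Credit score 695 ≥ 620 (meets base)
Total debts = (475 + 825 + 170 + 920 + 1,115) = 3,505. DTI = 3,505/9,300 = 37.7% > 36% — standard DTI limit exceeded.
Reserves: 18,770 ÷ 920 = 20.4 months (meets 3-month minimum)
37.7% falls in the override range (36%–41%), so the compensating-factor test applies.
Override check — reserves: 20.4 mo (ok); score: 695 (ok).
Both override conditions satisfied; DTI exception granted.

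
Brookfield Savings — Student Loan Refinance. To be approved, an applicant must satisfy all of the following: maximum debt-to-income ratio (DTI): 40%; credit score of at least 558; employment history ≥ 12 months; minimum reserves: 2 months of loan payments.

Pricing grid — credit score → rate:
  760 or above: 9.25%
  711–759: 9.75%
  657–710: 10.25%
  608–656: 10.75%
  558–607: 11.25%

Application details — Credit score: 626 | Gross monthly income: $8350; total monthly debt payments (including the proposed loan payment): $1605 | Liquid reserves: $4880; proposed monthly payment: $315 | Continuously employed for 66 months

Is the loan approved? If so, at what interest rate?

Credit score 626 ≥ 558 (meets minimum)
Reserves: 4,880 ÷ 315 = 15.5 months (meets 2-month minimum)
Employment 66 ≥ 12 months
Debt-to-income = 1,605/8,350 = 19.2% — meets 40% limit
All requirements met. Score 626 falls in the 608–656 tier → 10.75%.

Approved at 10.75%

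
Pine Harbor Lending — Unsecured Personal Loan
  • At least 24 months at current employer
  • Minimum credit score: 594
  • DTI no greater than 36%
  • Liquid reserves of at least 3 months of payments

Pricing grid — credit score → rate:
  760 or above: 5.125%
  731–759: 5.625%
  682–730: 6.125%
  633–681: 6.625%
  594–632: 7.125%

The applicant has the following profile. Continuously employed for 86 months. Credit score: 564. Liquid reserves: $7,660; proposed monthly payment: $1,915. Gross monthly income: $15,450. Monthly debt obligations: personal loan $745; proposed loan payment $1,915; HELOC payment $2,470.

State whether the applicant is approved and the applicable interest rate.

Denied

Credit score 564 < 594 (below minimum)
Liquid reserves cover 7,660/1,915 = 4.0 months — ≥ 3 required
Employment 86 ≥ 24 months
Total monthly debts = (745 + 1,915 + 2,470) = 5,130. Debt-to-income = 5,130/15,450 = 33.2% — meets 36% limit
Not all requirements met → denied.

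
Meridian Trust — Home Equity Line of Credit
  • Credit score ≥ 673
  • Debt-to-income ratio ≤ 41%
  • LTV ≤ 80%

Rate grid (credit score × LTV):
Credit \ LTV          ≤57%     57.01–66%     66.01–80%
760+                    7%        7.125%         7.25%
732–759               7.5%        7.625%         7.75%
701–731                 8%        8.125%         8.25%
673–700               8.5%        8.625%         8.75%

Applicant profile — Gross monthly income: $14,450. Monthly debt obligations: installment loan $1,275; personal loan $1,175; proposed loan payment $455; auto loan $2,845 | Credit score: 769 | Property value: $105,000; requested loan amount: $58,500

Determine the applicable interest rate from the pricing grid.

Credit score 769 ≥ 673; Total monthly debts = (1,275 + 1,175 + 455 + 2,845) = 5,750. DTI = 5,750/14,450 = 39.8% ≤ 41%
Loan-to-value = 58,500/105,000 = 55.7% — pass (80% max)
Credit 769 → row 760+; LTV 55.7% → column ≤57%. Grid cell → 7%.

7%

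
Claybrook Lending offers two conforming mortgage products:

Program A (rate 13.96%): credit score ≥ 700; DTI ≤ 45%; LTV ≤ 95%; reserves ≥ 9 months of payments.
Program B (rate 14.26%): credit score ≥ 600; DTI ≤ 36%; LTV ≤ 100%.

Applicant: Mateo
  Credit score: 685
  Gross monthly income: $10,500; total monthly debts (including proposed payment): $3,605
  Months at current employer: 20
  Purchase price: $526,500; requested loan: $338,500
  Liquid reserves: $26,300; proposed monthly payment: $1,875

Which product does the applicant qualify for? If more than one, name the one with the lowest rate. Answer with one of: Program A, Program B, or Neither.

DTI = 3,605/10,500 = 34.3%.
LTV = 338,500/526,500 = 64.3%.
Reserves = 26,300/1,875 = 14.0 months.
Program A: score 685 < 700; DTI 34.3% ≤ 45%; LTV 64.3% ≤ 95%; reserves 14.0 ≥ 9 mo → does not qualify.
Program B: score 685 ≥ 600; DTI 34.3% ≤ 36%; LTV 64.3% ≤ 100% → qualifies.

Program B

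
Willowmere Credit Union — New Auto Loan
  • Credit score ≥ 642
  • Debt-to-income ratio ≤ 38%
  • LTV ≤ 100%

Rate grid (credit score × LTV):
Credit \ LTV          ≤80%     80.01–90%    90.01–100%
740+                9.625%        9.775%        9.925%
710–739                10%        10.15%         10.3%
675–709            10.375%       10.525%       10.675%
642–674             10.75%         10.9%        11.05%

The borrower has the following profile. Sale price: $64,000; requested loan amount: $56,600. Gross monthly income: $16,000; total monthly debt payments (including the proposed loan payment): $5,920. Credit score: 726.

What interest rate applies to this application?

10.15%

Credit score 726 ≥ 642; Debt-to-income = 5,920/16,000 = 37% — meets 38% limit
LTV: 56,600 ÷ 64,000 = 88.4%, within 100% cap
Row: 726 falls in 710–739. Column: 88.4% falls in 80.01–90%. Rate = 10.15%.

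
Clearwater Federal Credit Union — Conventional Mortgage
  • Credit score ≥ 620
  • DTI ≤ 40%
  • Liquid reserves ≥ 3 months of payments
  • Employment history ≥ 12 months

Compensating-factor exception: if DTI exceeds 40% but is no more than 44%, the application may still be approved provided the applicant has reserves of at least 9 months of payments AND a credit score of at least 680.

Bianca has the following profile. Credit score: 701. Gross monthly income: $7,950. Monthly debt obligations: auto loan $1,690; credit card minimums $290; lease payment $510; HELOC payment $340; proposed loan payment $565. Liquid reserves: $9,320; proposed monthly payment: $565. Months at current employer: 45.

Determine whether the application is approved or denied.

Approved

Credit score 701 ≥ 620 (meets base)
Total debts = (1,690 + 290 + 510 + 340 + 565) = 3,395. DTI = 3,395/7,950 = 42.7% > 40% — standard DTI limit exceeded.
Reserves = 9,320/565 = 16.5 months ≥ 3
Employment 45 ≥ 12 months
DTI 42.7% is within the 40%–44% exception band; checking compensating factors.
Reserves 16.5 ≥ 9 months; credit score 701 ≥ 680.
Both override conditions satisfied; DTI exception granted.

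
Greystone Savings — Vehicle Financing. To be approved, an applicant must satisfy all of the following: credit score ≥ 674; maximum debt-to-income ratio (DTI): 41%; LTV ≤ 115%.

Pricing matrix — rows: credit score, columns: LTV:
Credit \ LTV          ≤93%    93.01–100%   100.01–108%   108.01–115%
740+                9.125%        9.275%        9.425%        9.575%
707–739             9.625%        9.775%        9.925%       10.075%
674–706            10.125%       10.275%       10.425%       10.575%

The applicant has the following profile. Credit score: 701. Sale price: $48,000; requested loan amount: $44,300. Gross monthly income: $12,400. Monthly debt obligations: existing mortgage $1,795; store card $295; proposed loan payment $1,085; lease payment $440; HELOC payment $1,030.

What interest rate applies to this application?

10.125%

Credit score 701 ≥ 674; Total monthly debts = (1,795 + 295 + 1,085 + 440 + 1,030) = 4,645. DTI: 4,645 ÷ 12,400 = 37.5%, within the 41% cap
LTV = 44,300/48,000 = 92.3% ≤ 115%
Credit 701 → row 674–706; LTV 92.3% → column ≤93%. Grid cell → 10.125%.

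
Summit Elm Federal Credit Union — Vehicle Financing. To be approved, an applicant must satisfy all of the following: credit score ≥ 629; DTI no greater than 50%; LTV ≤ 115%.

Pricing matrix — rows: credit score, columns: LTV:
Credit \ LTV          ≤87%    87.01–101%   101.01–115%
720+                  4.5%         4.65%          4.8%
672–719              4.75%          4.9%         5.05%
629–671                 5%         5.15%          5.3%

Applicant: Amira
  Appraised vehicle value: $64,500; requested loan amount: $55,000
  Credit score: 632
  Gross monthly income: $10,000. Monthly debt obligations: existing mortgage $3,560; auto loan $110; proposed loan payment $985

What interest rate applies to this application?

Credit score 632 ≥ 629; Total monthly debts = (3,560 + 110 + 985) = 4,655. DTI: 4,655 ÷ 10,000 = 46.5%, within the 50% cap
Loan-to-value = 55,000/64,500 = 85.3% — pass (115% max)
Row: 632 falls in 629–671. Column: 85.3% falls in ≤87%. Rate = 5%.

5%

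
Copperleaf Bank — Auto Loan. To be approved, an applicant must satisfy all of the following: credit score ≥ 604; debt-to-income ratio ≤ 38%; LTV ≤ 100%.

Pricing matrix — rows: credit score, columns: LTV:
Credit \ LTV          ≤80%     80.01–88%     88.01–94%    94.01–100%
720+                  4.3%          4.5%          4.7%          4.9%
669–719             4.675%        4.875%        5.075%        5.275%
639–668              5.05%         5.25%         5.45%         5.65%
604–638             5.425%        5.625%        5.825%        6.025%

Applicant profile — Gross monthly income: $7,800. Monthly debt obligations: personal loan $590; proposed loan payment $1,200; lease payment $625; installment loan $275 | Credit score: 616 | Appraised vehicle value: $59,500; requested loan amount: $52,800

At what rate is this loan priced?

5.825%

Credit score 616 ≥ 604; Total monthly debts = (590 + 1,200 + 625 + 275) = 2,690. DTI: 2,690 ÷ 7,800 = 34.5%, within the 38% cap
LTV = 52,800/59,500 = 88.7% ≤ 100%
Row: 616 falls in 604–638. Column: 88.7% falls in 88.01–94%. Rate = 5.825%.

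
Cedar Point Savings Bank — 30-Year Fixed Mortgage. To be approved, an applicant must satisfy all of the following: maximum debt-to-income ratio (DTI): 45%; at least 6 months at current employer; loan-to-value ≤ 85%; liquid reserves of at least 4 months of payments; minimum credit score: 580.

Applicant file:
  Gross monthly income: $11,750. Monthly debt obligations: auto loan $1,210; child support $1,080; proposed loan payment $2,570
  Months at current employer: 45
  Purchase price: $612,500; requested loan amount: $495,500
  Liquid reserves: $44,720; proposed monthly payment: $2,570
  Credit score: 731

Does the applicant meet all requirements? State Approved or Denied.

Approved

Total monthly debts = (1,210 + 1,080 + 2,570) = 4,860. DTI: 4,860 ÷ 11,750 = 41.4%, within the 45% cap
Employment 45 ≥ 6 months
LTV = 495,500/612,500 = 80.9% ≤ 85%
Reserves: 44,720 ÷ 2,570 = 17.4 months (meets 4-month minimum)
Credit score 731 ≥ 580 (meets)
All criteria satisfied.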